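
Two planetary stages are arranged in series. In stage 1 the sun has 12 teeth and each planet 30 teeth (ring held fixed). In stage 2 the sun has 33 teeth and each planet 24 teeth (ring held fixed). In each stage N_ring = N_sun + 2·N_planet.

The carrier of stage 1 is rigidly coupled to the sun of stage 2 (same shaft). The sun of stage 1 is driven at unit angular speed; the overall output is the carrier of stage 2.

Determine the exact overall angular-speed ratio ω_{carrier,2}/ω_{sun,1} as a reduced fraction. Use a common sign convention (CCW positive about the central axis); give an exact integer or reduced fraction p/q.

Stage 1: N_ring = 12 + 2·30 = 72
Stage 1: 12(ω_s−ω_c) = −72(ω_r−ω_c),  ω_r=0, ω_s=1
Stage 1: 12(1−ω_c) = −72(0−ω_c)  ⇒  84ω_c = 12  ⇒  ω_c = 1/7
  ⇒ ω_c¹/ω_s¹ = 1/7
Stage 2: N_ring = 33 + 2·24 = 81
Stage 2: 33(ω_s−ω_c) = −81(ω_r−ω_c),  ω_r=0, ω_s=1
Stage 2: 33(1−ω_c) = −81(0−ω_c)  ⇒  114ω_c = 33  ⇒  ω_c = 11/38
  ⇒ ω_c²/ω_s² = 11/38
Coupling ω_s² = ω_c¹ ⇒ overall = 1/7 × 11/38 = 11/266

11/266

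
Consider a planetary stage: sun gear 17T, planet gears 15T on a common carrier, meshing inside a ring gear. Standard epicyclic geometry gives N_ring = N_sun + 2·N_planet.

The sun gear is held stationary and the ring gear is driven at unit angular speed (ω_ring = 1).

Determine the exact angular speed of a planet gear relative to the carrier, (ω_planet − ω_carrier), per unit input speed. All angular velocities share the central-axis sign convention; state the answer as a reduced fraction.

N_ring = 17 + 2·15 = 47
17(ω_s−ω_c) = −47(ω_r−ω_c),  ω_s=0, ω_r=1
17(0−ω_c) = −47(1−ω_c)  ⇒  64ω_c = 47  ⇒  ω_c = 47/64
sun–planet: 17·(0−47/64) = −15·(ω_p−ω_c)  ⇒  ω_p−ω_c = −(17/15)·(-47/64) = 799/960

799/960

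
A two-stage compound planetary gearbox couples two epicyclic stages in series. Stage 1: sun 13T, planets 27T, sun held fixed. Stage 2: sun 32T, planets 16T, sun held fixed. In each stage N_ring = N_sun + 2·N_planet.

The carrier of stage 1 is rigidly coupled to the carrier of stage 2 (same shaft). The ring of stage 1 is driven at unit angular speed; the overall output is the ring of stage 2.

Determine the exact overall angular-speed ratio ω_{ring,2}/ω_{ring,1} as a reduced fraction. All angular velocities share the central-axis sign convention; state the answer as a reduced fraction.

Stage 1: N_ring = 13 + 2·27 = 67
Stage 1: 13(ω_s−ω_c) = −67(ω_r−ω_c),  ω_s=0, ω_r=1
Stage 1: 13(0−ω_c) = −67(1−ω_c)  ⇒  80ω_c = 67  ⇒  ω_c = 67/80
  ⇒ ω_c¹/ω_r¹ = 67/80
Stage 2: N_ring = 32 + 2·16 = 64
Stage 2: 32(ω_s−ω_c) = −64(ω_r−ω_c),  ω_s=0, ω_c=1
Stage 2: ω_r = 1 − (32/64)(0−1) = 3/2
  ⇒ ω_r²/ω_c² = 3/2
Coupling ω_c² = ω_c¹ ⇒ overall = 67/80 × 3/2 = 201/160

201/160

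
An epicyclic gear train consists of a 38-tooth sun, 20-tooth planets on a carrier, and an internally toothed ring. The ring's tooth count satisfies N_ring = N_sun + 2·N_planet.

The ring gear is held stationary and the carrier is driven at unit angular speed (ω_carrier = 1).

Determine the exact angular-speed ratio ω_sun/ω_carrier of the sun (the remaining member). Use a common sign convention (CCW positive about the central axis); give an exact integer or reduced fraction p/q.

N_ring = 38 + 2·20 = 78
38(ω_s−ω_c) = −78(ω_r−ω_c),  ω_r=0, ω_c=1
ω_s = 1 − (78/38)(0−1) = 58/19
ω_s/ω_c = 58/19

58/19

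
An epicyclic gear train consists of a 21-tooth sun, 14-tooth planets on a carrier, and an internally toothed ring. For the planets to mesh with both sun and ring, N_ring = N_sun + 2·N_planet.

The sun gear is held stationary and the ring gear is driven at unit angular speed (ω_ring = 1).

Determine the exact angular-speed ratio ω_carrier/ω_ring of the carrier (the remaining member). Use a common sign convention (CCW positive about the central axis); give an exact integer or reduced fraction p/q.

7/10

N_ring = 21 + 2·14 = 49
21(ω_s−ω_c) = −49(ω_r−ω_c),  ω_s=0, ω_r=1
21(0−ω_c) = −49(1−ω_c)  ⇒  70ω_c = 49  ⇒  ω_c = 7/10
ω_c/ω_r = 7/10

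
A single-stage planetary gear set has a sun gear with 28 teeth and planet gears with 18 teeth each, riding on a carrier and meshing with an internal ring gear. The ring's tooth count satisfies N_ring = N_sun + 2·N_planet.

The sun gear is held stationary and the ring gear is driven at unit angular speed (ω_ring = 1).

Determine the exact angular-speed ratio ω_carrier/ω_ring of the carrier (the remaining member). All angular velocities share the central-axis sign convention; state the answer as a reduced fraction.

N_ring = 28 + 2·18 = 64
28(ω_s−ω_c) = −64(ω_r−ω_c),  ω_s=0, ω_r=1
28(0−ω_c) = −64(1−ω_c)  ⇒  92ω_c = 64  ⇒  ω_c = 16/23
ω_c/ω_r = 16/23

16/23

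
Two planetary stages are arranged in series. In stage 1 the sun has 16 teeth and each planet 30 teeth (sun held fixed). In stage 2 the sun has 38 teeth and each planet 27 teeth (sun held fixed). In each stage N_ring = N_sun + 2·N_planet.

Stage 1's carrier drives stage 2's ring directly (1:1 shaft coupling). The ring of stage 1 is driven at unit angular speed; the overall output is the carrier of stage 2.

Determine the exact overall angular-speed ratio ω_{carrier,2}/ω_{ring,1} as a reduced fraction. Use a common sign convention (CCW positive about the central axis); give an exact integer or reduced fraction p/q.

38/65

Stage 1: N_ring = 16 + 2·30 = 76
Stage 1: 16(ω_s−ω_c) = −76(ω_r−ω_c),  ω_s=0, ω_r=1
Stage 1: 16(0−ω_c) = −76(1−ω_c)  ⇒  92ω_c = 76  ⇒  ω_c = 19/23
  ⇒ ω_c¹/ω_r¹ = 19/23
Stage 2: N_ring = 38 + 2·27 = 92
Stage 2: 38(ω_s−ω_c) = −92(ω_r−ω_c),  ω_s=0, ω_r=1
Stage 2: 38(0−ω_c) = −92(1−ω_c)  ⇒  130ω_c = 92  ⇒  ω_c = 46/65
  ⇒ ω_c²/ω_r² = 46/65
Coupling ω_r² = ω_c¹ ⇒ overall = 19/23 × 46/65 = 38/65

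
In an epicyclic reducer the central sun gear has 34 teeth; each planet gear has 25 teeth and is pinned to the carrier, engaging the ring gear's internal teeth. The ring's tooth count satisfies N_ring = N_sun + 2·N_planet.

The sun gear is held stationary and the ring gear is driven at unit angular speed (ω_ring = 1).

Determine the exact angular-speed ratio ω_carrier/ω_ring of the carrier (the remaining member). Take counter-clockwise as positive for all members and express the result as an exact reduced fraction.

N_ring = 34 + 2·25 = 84
34(ω_s−ω_c) = −84(ω_r−ω_c),  ω_s=0, ω_r=1
34(0−ω_c) = −84(1−ω_c)  ⇒  118ω_c = 84  ⇒  ω_c = 42/59
ω_c/ω_r = 42/59

42/59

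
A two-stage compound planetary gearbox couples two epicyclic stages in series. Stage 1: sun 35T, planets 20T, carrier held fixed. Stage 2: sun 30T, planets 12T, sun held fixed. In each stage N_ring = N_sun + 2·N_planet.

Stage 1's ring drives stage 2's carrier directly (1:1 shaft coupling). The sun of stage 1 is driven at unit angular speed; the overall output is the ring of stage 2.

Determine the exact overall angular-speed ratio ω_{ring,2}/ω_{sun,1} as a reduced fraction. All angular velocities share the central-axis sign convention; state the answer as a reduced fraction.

-98/135

Stage 1: N_ring = 35 + 2·20 = 75
Stage 1: 35(ω_s−ω_c) = −75(ω_r−ω_c),  ω_c=0, ω_s=1
Stage 1: ω_r = 0 − (35/75)(1−0) = -7/15
  ⇒ ω_r¹/ω_s¹ = -7/15
Stage 2: N_ring = 30 + 2·12 = 54
Stage 2: 30(ω_s−ω_c) = −54(ω_r−ω_c),  ω_s=0, ω_c=1
Stage 2: ω_r = 1 − (30/54)(0−1) = 14/9
  ⇒ ω_r²/ω_c² = 14/9
Coupling ω_c² = ω_r¹ ⇒ overall = -7/15 × 14/9 = -98/135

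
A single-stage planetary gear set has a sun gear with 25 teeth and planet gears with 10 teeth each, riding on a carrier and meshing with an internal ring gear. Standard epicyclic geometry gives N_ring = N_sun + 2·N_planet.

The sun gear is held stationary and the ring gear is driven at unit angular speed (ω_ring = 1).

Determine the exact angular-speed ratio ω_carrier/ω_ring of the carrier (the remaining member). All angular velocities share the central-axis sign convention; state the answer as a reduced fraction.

N_ring = 25 + 2·10 = 45
25(ω_s−ω_c) = −45(ω_r−ω_c),  ω_s=0, ω_r=1
25(0−ω_c) = −45(1−ω_c)  ⇒  70ω_c = 45  ⇒  ω_c = 9/14
ω_c/ω_r = 9/14

9/14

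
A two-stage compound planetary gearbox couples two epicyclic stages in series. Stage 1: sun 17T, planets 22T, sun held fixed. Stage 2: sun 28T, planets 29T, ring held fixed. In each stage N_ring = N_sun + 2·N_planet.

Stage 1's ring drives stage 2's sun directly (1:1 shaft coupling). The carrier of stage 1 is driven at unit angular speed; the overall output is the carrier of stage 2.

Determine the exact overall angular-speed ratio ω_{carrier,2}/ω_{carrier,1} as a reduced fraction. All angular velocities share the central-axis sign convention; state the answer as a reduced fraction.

364/1159

Stage 1: N_ring = 17 + 2·22 = 61
Stage 1: 17(ω_s−ω_c) = −61(ω_r−ω_c),  ω_s=0, ω_c=1
Stage 1: ω_r = 1 − (17/61)(0−1) = 78/61
  ⇒ ω_r¹/ω_c¹ = 78/61
Stage 2: N_ring = 28 + 2·29 = 86
Stage 2: 28(ω_s−ω_c) = −86(ω_r−ω_c),  ω_r=0, ω_s=1
Stage 2: 28(1−ω_c) = −86(0−ω_c)  ⇒  114ω_c = 28  ⇒  ω_c = 14/57
  ⇒ ω_c²/ω_s² = 14/57
Coupling ω_s² = ω_r¹ ⇒ overall = 78/61 × 14/57 = 364/1159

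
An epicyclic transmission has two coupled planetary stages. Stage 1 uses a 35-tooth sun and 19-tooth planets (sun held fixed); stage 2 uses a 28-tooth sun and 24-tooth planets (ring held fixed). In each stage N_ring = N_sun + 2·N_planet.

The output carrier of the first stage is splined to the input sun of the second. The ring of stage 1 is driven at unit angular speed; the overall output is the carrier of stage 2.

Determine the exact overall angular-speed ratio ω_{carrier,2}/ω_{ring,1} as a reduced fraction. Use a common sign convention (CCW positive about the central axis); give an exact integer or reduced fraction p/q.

511/2808

Stage 1: N_ring = 35 + 2·19 = 73
Stage 1: 35(ω_s−ω_c) = −73(ω_r−ω_c),  ω_s=0, ω_r=1
Stage 1: 35(0−ω_c) = −73(1−ω_c)  ⇒  108ω_c = 73  ⇒  ω_c = 73/108
  ⇒ ω_c¹/ω_r¹ = 73/108
Stage 2: N_ring = 28 + 2·24 = 76
Stage 2: 28(ω_s−ω_c) = −76(ω_r−ω_c),  ω_r=0, ω_s=1
Stage 2: 28(1−ω_c) = −76(0−ω_c)  ⇒  104ω_c = 28  ⇒  ω_c = 7/26
  ⇒ ω_c²/ω_s² = 7/26
Coupling ω_s² = ω_c¹ ⇒ overall = 73/108 × 7/26 = 511/2808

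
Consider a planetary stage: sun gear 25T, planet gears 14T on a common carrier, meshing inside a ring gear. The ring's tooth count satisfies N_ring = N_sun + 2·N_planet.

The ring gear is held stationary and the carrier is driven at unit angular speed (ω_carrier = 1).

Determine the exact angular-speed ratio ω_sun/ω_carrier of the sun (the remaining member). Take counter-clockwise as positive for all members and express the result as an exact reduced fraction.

78/25

N_ring = 25 + 2·14 = 53
25(ω_s−ω_c) = −53(ω_r−ω_c),  ω_r=0, ω_c=1
ω_s = 1 − (53/25)(0−1) = 78/25
ω_s/ω_c = 78/25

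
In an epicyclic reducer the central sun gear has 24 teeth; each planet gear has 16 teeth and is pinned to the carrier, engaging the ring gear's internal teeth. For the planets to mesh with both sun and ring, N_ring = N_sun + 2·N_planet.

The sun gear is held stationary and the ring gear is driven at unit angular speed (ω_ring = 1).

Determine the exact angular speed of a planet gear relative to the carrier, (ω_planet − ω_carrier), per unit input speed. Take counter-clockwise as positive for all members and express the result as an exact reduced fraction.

N_ring = 24 + 2·16 = 56
24(ω_s−ω_c) = −56(ω_r−ω_c),  ω_s=0, ω_r=1
24(0−ω_c) = −56(1−ω_c)  ⇒  80ω_c = 56  ⇒  ω_c = 7/10
sun–planet: 24·(0−7/10) = −16·(ω_p−ω_c)  ⇒  ω_p−ω_c = −(24/16)·(-7/10) = 21/20

21/20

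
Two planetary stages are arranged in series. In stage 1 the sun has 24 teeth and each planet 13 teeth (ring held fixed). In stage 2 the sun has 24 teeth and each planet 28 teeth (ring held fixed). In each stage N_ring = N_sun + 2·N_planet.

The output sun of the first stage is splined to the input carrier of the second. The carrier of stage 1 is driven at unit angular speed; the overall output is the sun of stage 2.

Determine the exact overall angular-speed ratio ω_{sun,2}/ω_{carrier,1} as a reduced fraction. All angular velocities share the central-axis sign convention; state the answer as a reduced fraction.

481/36

Stage 1: N_ring = 24 + 2·13 = 50
Stage 1: 24(ω_s−ω_c) = −50(ω_r−ω_c),  ω_r=0, ω_c=1
Stage 1: ω_s = 1 − (50/24)(0−1) = 37/12
  ⇒ ω_s¹/ω_c¹ = 37/12
Stage 2: N_ring = 24 + 2·28 = 80
Stage 2: 24(ω_s−ω_c) = −80(ω_r−ω_c),  ω_r=0, ω_c=1
Stage 2: ω_s = 1 − (80/24)(0−1) = 13/3
  ⇒ ω_s²/ω_c² = 13/3
Coupling ω_c² = ω_s¹ ⇒ overall = 37/12 × 13/3 = 481/36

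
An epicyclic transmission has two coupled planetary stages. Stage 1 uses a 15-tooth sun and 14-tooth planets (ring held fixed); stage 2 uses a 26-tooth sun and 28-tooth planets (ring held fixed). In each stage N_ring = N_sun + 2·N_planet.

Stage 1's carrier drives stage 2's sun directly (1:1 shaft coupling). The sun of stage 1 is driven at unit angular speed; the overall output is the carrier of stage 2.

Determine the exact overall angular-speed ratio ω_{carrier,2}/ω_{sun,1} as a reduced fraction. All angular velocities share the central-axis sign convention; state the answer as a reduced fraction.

Stage 1: N_ring = 15 + 2·14 = 43
Stage 1: 15(ω_s−ω_c) = −43(ω_r−ω_c),  ω_r=0, ω_s=1
Stage 1: 15(1−ω_c) = −43(0−ω_c)  ⇒  58ω_c = 15  ⇒  ω_c = 15/58
  ⇒ ω_c¹/ω_s¹ = 15/58
Stage 2: N_ring = 26 + 2·28 = 82
Stage 2: 26(ω_s−ω_c) = −82(ω_r−ω_c),  ω_r=0, ω_s=1
Stage 2: 26(1−ω_c) = −82(0−ω_c)  ⇒  108ω_c = 26  ⇒  ω_c = 13/54
  ⇒ ω_c²/ω_s² = 13/54
Coupling ω_s² = ω_c¹ ⇒ overall = 15/58 × 13/54 = 65/1044

65/1044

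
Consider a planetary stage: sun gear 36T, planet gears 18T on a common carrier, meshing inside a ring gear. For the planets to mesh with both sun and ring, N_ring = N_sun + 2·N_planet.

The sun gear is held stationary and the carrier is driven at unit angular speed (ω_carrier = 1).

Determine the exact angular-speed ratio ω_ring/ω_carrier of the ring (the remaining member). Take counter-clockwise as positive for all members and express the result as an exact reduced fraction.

3/2

N_ring = 36 + 2·18 = 72
36(ω_s−ω_c) = −72(ω_r−ω_c),  ω_s=0, ω_c=1
ω_r = 1 − (36/72)(0−1) = 3/2
ω_r/ω_c = 3/2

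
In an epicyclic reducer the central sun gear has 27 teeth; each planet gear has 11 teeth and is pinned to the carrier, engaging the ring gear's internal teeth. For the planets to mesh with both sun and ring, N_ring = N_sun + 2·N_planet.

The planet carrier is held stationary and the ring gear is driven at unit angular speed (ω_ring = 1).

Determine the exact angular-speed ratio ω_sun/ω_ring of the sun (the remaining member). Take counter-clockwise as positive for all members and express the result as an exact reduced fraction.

-49/27

N_ring = 27 + 2·11 = 49
27(ω_s−ω_c) = −49(ω_r−ω_c),  ω_c=0, ω_r=1
ω_s = 0 − (49/27)(1−0) = -49/27
ω_s/ω_r = -49/27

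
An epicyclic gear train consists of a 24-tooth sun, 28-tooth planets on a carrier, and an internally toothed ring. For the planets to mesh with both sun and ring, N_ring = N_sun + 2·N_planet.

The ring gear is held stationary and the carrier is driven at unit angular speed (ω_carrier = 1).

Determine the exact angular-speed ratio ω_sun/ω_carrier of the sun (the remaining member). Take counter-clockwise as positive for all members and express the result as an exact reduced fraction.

13/3

N_ring = 24 + 2·28 = 80
24(ω_s−ω_c) = −80(ω_r−ω_c),  ω_r=0, ω_c=1
ω_s = 1 − (80/24)(0−1) = 13/3
ω_s/ω_c = 13/3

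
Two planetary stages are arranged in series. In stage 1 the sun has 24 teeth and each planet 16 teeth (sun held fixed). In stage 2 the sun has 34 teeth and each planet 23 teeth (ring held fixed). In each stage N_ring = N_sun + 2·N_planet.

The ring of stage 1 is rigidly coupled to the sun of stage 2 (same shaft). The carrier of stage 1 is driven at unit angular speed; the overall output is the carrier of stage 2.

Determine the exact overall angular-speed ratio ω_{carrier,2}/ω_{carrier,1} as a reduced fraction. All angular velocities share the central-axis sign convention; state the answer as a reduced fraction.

Stage 1: N_ring = 24 + 2·16 = 56
Stage 1: 24(ω_s−ω_c) = −56(ω_r−ω_c),  ω_s=0, ω_c=1
Stage 1: ω_r = 1 − (24/56)(0−1) = 10/7
  ⇒ ω_r¹/ω_c¹ = 10/7
Stage 2: N_ring = 34 + 2·23 = 80
Stage 2: 34(ω_s−ω_c) = −80(ω_r−ω_c),  ω_r=0, ω_s=1
Stage 2: 34(1−ω_c) = −80(0−ω_c)  ⇒  114ω_c = 34  ⇒  ω_c = 17/57
  ⇒ ω_c²/ω_s² = 17/57
Coupling ω_s² = ω_r¹ ⇒ overall = 10/7 × 17/57 = 170/399

170/399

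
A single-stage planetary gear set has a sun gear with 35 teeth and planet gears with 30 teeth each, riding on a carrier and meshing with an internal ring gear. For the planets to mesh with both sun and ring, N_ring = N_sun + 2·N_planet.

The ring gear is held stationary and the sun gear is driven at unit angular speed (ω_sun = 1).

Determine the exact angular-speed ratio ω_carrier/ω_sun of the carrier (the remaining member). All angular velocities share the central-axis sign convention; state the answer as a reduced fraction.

N_ring = 35 + 2·30 = 95
35(ω_s−ω_c) = −95(ω_r−ω_c),  ω_r=0, ω_s=1
35(1−ω_c) = −95(0−ω_c)  ⇒  130ω_c = 35  ⇒  ω_c = 7/26
ω_c/ω_s = 7/26

7/26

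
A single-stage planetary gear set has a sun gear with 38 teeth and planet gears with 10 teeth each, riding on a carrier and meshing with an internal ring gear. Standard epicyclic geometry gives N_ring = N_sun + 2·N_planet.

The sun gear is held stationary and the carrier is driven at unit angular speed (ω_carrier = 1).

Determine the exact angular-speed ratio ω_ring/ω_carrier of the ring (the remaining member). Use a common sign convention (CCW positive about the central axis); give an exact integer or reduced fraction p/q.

48/29

N_ring = 38 + 2·10 = 58
38(ω_s−ω_c) = −58(ω_r−ω_c),  ω_s=0, ω_c=1
ω_r = 1 − (38/58)(0−1) = 48/29
ω_r/ω_c = 48/29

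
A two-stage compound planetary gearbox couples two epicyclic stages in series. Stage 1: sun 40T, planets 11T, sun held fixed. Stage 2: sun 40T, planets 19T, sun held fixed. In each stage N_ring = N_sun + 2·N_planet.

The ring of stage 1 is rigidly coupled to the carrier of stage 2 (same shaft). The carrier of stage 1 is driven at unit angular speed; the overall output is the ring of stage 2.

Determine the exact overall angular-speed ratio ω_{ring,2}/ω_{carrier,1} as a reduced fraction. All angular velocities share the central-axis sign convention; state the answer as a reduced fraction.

Stage 1: N_ring = 40 + 2·11 = 62
Stage 1: 40(ω_s−ω_c) = −62(ω_r−ω_c),  ω_s=0, ω_c=1
Stage 1: ω_r = 1 − (40/62)(0−1) = 51/31
  ⇒ ω_r¹/ω_c¹ = 51/31
Stage 2: N_ring = 40 + 2·19 = 78
Stage 2: 40(ω_s−ω_c) = −78(ω_r−ω_c),  ω_s=0, ω_c=1
Stage 2: ω_r = 1 − (40/78)(0−1) = 59/39
  ⇒ ω_r²/ω_c² = 59/39
Coupling ω_c² = ω_r¹ ⇒ overall = 51/31 × 59/39 = 1003/403

1003/403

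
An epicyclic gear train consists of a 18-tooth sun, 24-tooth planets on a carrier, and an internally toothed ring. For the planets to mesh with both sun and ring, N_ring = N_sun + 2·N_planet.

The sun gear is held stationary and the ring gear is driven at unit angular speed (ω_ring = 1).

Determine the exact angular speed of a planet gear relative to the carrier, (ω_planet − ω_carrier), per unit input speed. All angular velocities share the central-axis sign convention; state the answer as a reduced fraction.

N_ring = 18 + 2·24 = 66
18(ω_s−ω_c) = −66(ω_r−ω_c),  ω_s=0, ω_r=1
18(0−ω_c) = −66(1−ω_c)  ⇒  84ω_c = 66  ⇒  ω_c = 11/14
sun–planet: 18·(0−11/14) = −24·(ω_p−ω_c)  ⇒  ω_p−ω_c = −(18/24)·(-11/14) = 33/56

33/56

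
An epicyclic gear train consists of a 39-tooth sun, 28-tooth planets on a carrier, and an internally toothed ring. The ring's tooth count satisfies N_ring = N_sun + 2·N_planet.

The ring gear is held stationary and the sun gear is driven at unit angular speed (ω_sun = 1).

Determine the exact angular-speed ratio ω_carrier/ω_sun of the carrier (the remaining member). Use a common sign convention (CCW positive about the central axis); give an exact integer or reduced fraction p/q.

39/134

N_ring = 39 + 2·28 = 95
39(ω_s−ω_c) = −95(ω_r−ω_c),  ω_r=0, ω_s=1
39(1−ω_c) = −95(0−ω_c)  ⇒  134ω_c = 39  ⇒  ω_c = 39/134
ω_c/ω_s = 39/134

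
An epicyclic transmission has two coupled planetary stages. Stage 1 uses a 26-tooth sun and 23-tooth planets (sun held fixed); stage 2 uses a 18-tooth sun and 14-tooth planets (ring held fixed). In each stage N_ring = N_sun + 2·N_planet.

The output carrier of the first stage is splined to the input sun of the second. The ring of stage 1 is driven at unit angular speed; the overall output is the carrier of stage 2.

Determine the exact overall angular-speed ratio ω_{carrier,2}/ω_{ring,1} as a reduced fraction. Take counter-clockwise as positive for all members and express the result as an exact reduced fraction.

81/392

Stage 1: N_ring = 26 + 2·23 = 72
Stage 1: 26(ω_s−ω_c) = −72(ω_r−ω_c),  ω_s=0, ω_r=1
Stage 1: 26(0−ω_c) = −72(1−ω_c)  ⇒  98ω_c = 72  ⇒  ω_c = 36/49
  ⇒ ω_c¹/ω_r¹ = 36/49
Stage 2: N_ring = 18 + 2·14 = 46
Stage 2: 18(ω_s−ω_c) = −46(ω_r−ω_c),  ω_r=0, ω_s=1
Stage 2: 18(1−ω_c) = −46(0−ω_c)  ⇒  64ω_c = 18  ⇒  ω_c = 9/32
  ⇒ ω_c²/ω_s² = 9/32
Coupling ω_s² = ω_c¹ ⇒ overall = 36/49 × 9/32 = 81/392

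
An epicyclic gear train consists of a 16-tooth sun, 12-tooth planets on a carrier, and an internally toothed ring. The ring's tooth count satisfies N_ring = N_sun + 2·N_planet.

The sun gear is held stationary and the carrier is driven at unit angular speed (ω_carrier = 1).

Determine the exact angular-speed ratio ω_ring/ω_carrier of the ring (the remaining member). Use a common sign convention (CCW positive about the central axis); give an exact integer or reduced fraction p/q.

7/5

N_ring = 16 + 2·12 = 40
16(ω_s−ω_c) = −40(ω_r−ω_c),  ω_s=0, ω_c=1
ω_r = 1 − (16/40)(0−1) = 7/5
ω_r/ω_c = 7/5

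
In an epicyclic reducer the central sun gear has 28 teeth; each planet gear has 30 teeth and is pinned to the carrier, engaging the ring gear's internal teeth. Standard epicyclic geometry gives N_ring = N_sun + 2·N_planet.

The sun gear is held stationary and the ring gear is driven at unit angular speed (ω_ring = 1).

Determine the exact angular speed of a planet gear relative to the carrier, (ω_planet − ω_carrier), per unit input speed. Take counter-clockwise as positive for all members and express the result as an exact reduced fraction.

N_ring = 28 + 2·30 = 88
28(ω_s−ω_c) = −88(ω_r−ω_c),  ω_s=0, ω_r=1
28(0−ω_c) = −88(1−ω_c)  ⇒  116ω_c = 88  ⇒  ω_c = 22/29
sun–planet: 28·(0−22/29) = −30·(ω_p−ω_c)  ⇒  ω_p−ω_c = −(28/30)·(-22/29) = 308/435

308/435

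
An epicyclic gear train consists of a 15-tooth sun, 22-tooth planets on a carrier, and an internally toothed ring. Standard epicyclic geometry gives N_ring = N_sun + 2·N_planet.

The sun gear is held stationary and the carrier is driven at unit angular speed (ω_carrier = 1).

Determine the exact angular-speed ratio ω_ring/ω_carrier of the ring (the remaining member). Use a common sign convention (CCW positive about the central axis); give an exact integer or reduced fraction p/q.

74/59

N_ring = 15 + 2·22 = 59
15(ω_s−ω_c) = −59(ω_r−ω_c),  ω_s=0, ω_c=1
ω_r = 1 − (15/59)(0−1) = 74/59
ω_r/ω_c = 74/59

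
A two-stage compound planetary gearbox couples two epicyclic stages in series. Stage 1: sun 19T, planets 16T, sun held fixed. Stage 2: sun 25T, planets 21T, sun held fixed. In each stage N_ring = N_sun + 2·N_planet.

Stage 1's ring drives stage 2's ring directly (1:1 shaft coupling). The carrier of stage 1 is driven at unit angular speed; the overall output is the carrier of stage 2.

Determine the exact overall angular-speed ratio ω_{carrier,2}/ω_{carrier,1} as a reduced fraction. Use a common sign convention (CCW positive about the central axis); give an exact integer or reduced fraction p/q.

Stage 1: N_ring = 19 + 2·16 = 51
Stage 1: 19(ω_s−ω_c) = −51(ω_r−ω_c),  ω_s=0, ω_c=1
Stage 1: ω_r = 1 − (19/51)(0−1) = 70/51
  ⇒ ω_r¹/ω_c¹ = 70/51
Stage 2: N_ring = 25 + 2·21 = 67
Stage 2: 25(ω_s−ω_c) = −67(ω_r−ω_c),  ω_s=0, ω_r=1
Stage 2: 25(0−ω_c) = −67(1−ω_c)  ⇒  92ω_c = 67  ⇒  ω_c = 67/92
  ⇒ ω_c²/ω_r² = 67/92
Coupling ω_r² = ω_r¹ ⇒ overall = 70/51 × 67/92 = 2345/2346

2345/2346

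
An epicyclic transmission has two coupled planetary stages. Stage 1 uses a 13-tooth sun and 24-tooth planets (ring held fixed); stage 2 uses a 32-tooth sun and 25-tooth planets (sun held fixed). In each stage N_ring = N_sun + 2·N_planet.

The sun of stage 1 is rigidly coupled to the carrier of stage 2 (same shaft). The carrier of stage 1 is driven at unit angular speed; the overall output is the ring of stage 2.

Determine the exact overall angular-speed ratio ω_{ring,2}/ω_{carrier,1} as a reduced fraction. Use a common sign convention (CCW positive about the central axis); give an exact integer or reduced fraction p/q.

4218/533

Stage 1: N_ring = 13 + 2·24 = 61
Stage 1: 13(ω_s−ω_c) = −61(ω_r−ω_c),  ω_r=0, ω_c=1
Stage 1: ω_s = 1 − (61/13)(0−1) = 74/13
  ⇒ ω_s¹/ω_c¹ = 74/13
Stage 2: N_ring = 32 + 2·25 = 82
Stage 2: 32(ω_s−ω_c) = −82(ω_r−ω_c),  ω_s=0, ω_c=1
Stage 2: ω_r = 1 − (32/82)(0−1) = 57/41
  ⇒ ω_r²/ω_c² = 57/41
Coupling ω_c² = ω_s¹ ⇒ overall = 74/13 × 57/41 = 4218/533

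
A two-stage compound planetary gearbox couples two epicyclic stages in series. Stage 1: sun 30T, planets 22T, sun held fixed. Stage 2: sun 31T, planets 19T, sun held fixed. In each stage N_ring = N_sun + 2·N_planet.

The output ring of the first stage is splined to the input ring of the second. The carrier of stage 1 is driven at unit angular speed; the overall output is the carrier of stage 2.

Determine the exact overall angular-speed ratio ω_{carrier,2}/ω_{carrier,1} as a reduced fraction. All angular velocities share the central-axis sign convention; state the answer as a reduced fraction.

897/925

Stage 1: N_ring = 30 + 2·22 = 74
Stage 1: 30(ω_s−ω_c) = −74(ω_r−ω_c),  ω_s=0, ω_c=1
Stage 1: ω_r = 1 − (30/74)(0−1) = 52/37
  ⇒ ω_r¹/ω_c¹ = 52/37
Stage 2: N_ring = 31 + 2·19 = 69
Stage 2: 31(ω_s−ω_c) = −69(ω_r−ω_c),  ω_s=0, ω_r=1
Stage 2: 31(0−ω_c) = −69(1−ω_c)  ⇒  100ω_c = 69  ⇒  ω_c = 69/100
  ⇒ ω_c²/ω_r² = 69/100
Coupling ω_r² = ω_r¹ ⇒ overall = 52/37 × 69/100 = 897/925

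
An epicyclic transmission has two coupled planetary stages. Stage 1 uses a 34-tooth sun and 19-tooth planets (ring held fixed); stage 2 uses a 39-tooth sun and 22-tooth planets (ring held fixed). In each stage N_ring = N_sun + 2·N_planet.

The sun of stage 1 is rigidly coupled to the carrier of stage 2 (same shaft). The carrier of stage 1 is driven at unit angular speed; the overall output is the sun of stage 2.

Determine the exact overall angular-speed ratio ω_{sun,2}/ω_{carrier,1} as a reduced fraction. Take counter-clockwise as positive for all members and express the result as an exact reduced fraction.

6466/663

Stage 1: N_ring = 34 + 2·19 = 72
Stage 1: 34(ω_s−ω_c) = −72(ω_r−ω_c),  ω_r=0, ω_c=1
Stage 1: ω_s = 1 − (72/34)(0−1) = 53/17
  ⇒ ω_s¹/ω_c¹ = 53/17
Stage 2: N_ring = 39 + 2·22 = 83
Stage 2: 39(ω_s−ω_c) = −83(ω_r−ω_c),  ω_r=0, ω_c=1
Stage 2: ω_s = 1 − (83/39)(0−1) = 122/39
  ⇒ ω_s²/ω_c² = 122/39
Coupling ω_c² = ω_s¹ ⇒ overall = 53/17 × 122/39 = 6466/663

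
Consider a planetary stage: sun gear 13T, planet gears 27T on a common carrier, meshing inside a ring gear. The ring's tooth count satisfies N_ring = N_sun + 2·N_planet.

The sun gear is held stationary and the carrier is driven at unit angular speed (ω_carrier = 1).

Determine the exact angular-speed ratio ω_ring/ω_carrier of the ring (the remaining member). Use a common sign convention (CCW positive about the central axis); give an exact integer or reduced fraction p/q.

N_ring = 13 + 2·27 = 67
13(ω_s−ω_c) = −67(ω_r−ω_c),  ω_s=0, ω_c=1
ω_r = 1 − (13/67)(0−1) = 80/67
ω_r/ω_c = 80/67

80/67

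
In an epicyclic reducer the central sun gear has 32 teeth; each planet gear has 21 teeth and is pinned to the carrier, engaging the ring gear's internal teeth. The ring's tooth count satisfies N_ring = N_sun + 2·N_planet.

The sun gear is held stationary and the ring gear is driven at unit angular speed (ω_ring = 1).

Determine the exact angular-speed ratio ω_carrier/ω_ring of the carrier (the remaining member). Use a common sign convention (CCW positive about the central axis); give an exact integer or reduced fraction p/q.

37/53

N_ring = 32 + 2·21 = 74
32(ω_s−ω_c) = −74(ω_r−ω_c),  ω_s=0, ω_r=1
32(0−ω_c) = −74(1−ω_c)  ⇒  106ω_c = 74  ⇒  ω_c = 37/53
ω_c/ω_r = 37/53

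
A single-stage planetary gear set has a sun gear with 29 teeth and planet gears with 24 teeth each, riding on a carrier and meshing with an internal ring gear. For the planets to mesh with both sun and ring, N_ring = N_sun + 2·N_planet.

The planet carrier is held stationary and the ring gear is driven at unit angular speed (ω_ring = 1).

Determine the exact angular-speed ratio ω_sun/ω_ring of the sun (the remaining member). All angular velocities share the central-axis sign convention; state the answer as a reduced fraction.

-77/29

N_ring = 29 + 2·24 = 77
29(ω_s−ω_c) = −77(ω_r−ω_c),  ω_c=0, ω_r=1
ω_s = 0 − (77/29)(1−0) = -77/29
ω_s/ω_r = -77/29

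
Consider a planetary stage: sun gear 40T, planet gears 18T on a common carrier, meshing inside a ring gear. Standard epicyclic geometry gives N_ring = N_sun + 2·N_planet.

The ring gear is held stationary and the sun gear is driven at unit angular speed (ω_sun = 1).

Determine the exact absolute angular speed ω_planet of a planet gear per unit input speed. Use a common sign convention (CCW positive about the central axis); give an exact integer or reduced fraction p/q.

N_ring = 40 + 2·18 = 76
40(ω_s−ω_c) = −76(ω_r−ω_c),  ω_r=0, ω_s=1
40(1−ω_c) = −76(0−ω_c)  ⇒  116ω_c = 40  ⇒  ω_c = 10/29
sun–planet: 40·(1−10/29) = −18·(ω_p−ω_c)  ⇒  ω_p−ω_c = −(40/18)·(19/29) = -380/261
ω_p = 10/29 − 380/261 = -10/9

-10/9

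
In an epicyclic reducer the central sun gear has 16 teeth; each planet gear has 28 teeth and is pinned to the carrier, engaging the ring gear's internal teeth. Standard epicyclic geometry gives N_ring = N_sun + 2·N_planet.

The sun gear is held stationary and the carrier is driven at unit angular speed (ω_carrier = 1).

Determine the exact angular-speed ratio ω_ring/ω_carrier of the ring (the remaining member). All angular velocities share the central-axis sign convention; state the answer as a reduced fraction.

N_ring = 16 + 2·28 = 72
16(ω_s−ω_c) = −72(ω_r−ω_c),  ω_s=0, ω_c=1
ω_r = 1 − (16/72)(0−1) = 11/9
ω_r/ω_c = 11/9

11/9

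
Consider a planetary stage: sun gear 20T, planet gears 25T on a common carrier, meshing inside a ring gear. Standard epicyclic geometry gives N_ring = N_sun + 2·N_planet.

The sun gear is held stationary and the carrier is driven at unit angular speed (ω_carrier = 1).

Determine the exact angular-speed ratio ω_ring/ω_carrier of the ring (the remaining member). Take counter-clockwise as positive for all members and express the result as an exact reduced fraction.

9/7

N_ring = 20 + 2·25 = 70
20(ω_s−ω_c) = −70(ω_r−ω_c),  ω_s=0, ω_c=1
ω_r = 1 − (20/70)(0−1) = 9/7
ω_r/ω_c = 9/7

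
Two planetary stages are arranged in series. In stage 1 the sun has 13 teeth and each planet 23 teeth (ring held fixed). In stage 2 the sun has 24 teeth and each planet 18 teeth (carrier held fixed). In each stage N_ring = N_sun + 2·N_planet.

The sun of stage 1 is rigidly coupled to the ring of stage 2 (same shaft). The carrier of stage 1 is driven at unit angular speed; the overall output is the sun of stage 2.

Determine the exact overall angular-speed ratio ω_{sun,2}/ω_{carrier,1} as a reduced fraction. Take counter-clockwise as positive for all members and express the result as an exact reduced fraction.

-180/13

Stage 1: N_ring = 13 + 2·23 = 59
Stage 1: 13(ω_s−ω_c) = −59(ω_r−ω_c),  ω_r=0, ω_c=1
Stage 1: ω_s = 1 − (59/13)(0−1) = 72/13
  ⇒ ω_s¹/ω_c¹ = 72/13
Stage 2: N_ring = 24 + 2·18 = 60
Stage 2: 24(ω_s−ω_c) = −60(ω_r−ω_c),  ω_c=0, ω_r=1
Stage 2: ω_s = 0 − (60/24)(1−0) = -5/2
  ⇒ ω_s²/ω_r² = -5/2
Coupling ω_r² = ω_s¹ ⇒ overall = 72/13 × -5/2 = -180/13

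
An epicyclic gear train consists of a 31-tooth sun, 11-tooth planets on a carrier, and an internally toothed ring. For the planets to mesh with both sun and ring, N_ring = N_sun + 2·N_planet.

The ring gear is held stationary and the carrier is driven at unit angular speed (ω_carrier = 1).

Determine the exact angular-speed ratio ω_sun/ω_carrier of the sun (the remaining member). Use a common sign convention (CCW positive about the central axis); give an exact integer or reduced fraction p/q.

84/31

N_ring = 31 + 2·11 = 53
31(ω_s−ω_c) = −53(ω_r−ω_c),  ω_r=0, ω_c=1
ω_s = 1 − (53/31)(0−1) = 84/31
ω_s/ω_c = 84/31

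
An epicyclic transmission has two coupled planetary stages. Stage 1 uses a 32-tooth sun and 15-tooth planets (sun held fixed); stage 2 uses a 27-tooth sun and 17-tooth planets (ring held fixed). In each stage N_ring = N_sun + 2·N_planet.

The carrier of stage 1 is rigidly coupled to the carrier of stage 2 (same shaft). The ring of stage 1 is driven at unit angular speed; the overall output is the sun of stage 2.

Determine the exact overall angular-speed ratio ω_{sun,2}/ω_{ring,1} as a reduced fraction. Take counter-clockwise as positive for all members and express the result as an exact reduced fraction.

2728/1269

Stage 1: N_ring = 32 + 2·15 = 62
Stage 1: 32(ω_s−ω_c) = −62(ω_r−ω_c),  ω_s=0, ω_r=1
Stage 1: 32(0−ω_c) = −62(1−ω_c)  ⇒  94ω_c = 62  ⇒  ω_c = 31/47
  ⇒ ω_c¹/ω_r¹ = 31/47
Stage 2: N_ring = 27 + 2·17 = 61
Stage 2: 27(ω_s−ω_c) = −61(ω_r−ω_c),  ω_r=0, ω_c=1
Stage 2: ω_s = 1 − (61/27)(0−1) = 88/27
  ⇒ ω_s²/ω_c² = 88/27
Coupling ω_c² = ω_c¹ ⇒ overall = 31/47 × 88/27 = 2728/1269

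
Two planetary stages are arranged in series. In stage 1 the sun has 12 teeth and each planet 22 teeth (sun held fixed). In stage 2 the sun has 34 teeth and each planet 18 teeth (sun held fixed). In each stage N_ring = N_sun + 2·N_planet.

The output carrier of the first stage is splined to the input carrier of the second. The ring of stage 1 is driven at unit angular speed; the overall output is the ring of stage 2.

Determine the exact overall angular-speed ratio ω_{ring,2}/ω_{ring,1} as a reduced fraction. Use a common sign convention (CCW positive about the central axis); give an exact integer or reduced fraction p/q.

104/85

Stage 1: N_ring = 12 + 2·22 = 56
Stage 1: 12(ω_s−ω_c) = −56(ω_r−ω_c),  ω_s=0, ω_r=1
Stage 1: 12(0−ω_c) = −56(1−ω_c)  ⇒  68ω_c = 56  ⇒  ω_c = 14/17
  ⇒ ω_c¹/ω_r¹ = 14/17
Stage 2: N_ring = 34 + 2·18 = 70
Stage 2: 34(ω_s−ω_c) = −70(ω_r−ω_c),  ω_s=0, ω_c=1
Stage 2: ω_r = 1 − (34/70)(0−1) = 52/35
  ⇒ ω_r²/ω_c² = 52/35
Coupling ω_c² = ω_c¹ ⇒ overall = 14/17 × 52/35 = 104/85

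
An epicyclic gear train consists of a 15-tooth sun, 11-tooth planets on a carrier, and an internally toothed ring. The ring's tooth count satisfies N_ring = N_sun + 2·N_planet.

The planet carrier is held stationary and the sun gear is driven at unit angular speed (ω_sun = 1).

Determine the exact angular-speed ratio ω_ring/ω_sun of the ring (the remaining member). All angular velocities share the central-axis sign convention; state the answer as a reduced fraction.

N_ring = 15 + 2·11 = 37
15(ω_s−ω_c) = −37(ω_r−ω_c),  ω_c=0, ω_s=1
ω_r = 0 − (15/37)(1−0) = -15/37
ω_r/ω_s = -15/37

-15/37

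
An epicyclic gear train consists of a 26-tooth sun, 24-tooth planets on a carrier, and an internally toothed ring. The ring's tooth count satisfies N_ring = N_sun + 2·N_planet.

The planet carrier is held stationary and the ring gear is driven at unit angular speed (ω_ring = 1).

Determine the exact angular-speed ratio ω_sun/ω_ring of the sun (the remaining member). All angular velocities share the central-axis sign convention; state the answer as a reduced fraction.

N_ring = 26 + 2·24 = 74
26(ω_s−ω_c) = −74(ω_r−ω_c),  ω_c=0, ω_r=1
ω_s = 0 − (74/26)(1−0) = -37/13
ω_s/ω_r = -37/13

-37/13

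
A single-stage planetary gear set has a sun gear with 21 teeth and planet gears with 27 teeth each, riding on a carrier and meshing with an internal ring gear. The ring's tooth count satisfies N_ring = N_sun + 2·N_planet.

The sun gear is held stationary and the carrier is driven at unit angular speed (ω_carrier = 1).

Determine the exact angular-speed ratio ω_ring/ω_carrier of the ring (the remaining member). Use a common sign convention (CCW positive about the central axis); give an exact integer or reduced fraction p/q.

N_ring = 21 + 2·27 = 75
21(ω_s−ω_c) = −75(ω_r−ω_c),  ω_s=0, ω_c=1
ω_r = 1 − (21/75)(0−1) = 32/25
ω_r/ω_c = 32/25

32/25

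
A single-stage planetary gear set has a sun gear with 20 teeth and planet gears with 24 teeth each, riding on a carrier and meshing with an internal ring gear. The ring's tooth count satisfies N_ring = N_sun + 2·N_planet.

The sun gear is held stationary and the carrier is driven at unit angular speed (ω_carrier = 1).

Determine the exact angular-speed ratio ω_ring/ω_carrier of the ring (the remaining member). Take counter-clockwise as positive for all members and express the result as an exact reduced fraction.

22/17

N_ring = 20 + 2·24 = 68
20(ω_s−ω_c) = −68(ω_r−ω_c),  ω_s=0, ω_c=1
ω_r = 1 − (20/68)(0−1) = 22/17
ω_r/ω_c = 22/17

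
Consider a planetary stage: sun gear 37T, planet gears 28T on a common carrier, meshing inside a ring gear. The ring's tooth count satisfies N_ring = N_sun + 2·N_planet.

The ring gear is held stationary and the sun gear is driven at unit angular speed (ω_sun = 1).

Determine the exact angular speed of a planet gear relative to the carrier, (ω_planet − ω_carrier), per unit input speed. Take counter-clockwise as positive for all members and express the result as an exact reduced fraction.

N_ring = 37 + 2·28 = 93
37(ω_s−ω_c) = −93(ω_r−ω_c),  ω_r=0, ω_s=1
37(1−ω_c) = −93(0−ω_c)  ⇒  130ω_c = 37  ⇒  ω_c = 37/130
sun–planet: 37·(1−37/130) = −28·(ω_p−ω_c)  ⇒  ω_p−ω_c = −(37/28)·(93/130) = -3441/3640

-3441/3640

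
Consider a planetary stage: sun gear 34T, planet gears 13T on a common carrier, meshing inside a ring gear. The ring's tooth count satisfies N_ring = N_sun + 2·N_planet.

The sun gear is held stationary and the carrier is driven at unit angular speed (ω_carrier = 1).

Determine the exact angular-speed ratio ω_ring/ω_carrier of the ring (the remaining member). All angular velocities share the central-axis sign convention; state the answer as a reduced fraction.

N_ring = 34 + 2·13 = 60
34(ω_s−ω_c) = −60(ω_r−ω_c),  ω_s=0, ω_c=1
ω_r = 1 − (34/60)(0−1) = 47/30
ω_r/ω_c = 47/30

47/30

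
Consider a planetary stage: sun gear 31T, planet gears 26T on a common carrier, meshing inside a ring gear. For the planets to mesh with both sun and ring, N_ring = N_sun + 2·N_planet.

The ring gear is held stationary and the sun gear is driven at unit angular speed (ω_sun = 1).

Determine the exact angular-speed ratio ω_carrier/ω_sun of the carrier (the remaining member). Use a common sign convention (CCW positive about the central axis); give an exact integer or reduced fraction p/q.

31/114

N_ring = 31 + 2·26 = 83
31(ω_s−ω_c) = −83(ω_r−ω_c),  ω_r=0, ω_s=1
31(1−ω_c) = −83(0−ω_c)  ⇒  114ω_c = 31  ⇒  ω_c = 31/114
ω_c/ω_s = 31/114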